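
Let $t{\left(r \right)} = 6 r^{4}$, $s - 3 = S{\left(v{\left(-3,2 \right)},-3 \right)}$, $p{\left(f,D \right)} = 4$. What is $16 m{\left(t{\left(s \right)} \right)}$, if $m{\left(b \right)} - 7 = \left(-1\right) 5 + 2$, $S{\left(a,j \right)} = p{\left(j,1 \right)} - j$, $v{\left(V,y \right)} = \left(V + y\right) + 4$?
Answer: $64$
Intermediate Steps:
$v{\left(V,y \right)} = 4 + V + y$
$S{\left(a,j \right)} = 4 - j$
$s = 10$ ($s = 3 + \left(4 - -3\right) = 3 + \left(4 + 3\right) = 3 + 7 = 10$)
$m{\left(b \right)} = 4$ ($m{\left(b \right)} = 7 + \left(\left(-1\right) 5 + 2\right) = 7 + \left(-5 + 2\right) = 7 - 3 = 4$)
$16 m{\left(t{\left(s \right)} \right)} = 16 \cdot 4 = 64$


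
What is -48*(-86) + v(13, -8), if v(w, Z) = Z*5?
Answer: 4088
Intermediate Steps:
v(w, Z) = 5*Z
-48*(-86) + v(13, -8) = -48*(-86) + 5*(-8) = 4128 - 40 = 4088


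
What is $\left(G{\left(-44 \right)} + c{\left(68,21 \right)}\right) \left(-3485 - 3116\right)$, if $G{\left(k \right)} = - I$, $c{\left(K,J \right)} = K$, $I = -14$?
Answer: $-541282$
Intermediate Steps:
$G{\left(k \right)} = 14$ ($G{\left(k \right)} = \left(-1\right) \left(-14\right) = 14$)
$\left(G{\left(-44 \right)} + c{\left(68,21 \right)}\right) \left(-3485 - 3116\right) = \left(14 + 68\right) \left(-3485 - 3116\right) = 82 \left(-6601\right) = -541282$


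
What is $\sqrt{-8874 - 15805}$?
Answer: $i \sqrt{24679} \approx 157.1 i$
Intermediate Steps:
$\sqrt{-8874 - 15805} = \sqrt{-24679} = i \sqrt{24679}$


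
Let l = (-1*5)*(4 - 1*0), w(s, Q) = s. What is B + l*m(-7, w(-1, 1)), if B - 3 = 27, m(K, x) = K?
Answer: 170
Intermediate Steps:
l = -20 (l = -5*(4 + 0) = -5*4 = -20)
B = 30 (B = 3 + 27 = 30)
B + l*m(-7, w(-1, 1)) = 30 - 20*(-7) = 30 + 140 = 170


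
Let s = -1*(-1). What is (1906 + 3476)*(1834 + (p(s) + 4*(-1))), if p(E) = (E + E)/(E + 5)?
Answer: 9850854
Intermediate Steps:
s = 1
p(E) = 2*E/(5 + E) (p(E) = (2*E)/(5 + E) = 2*E/(5 + E))
(1906 + 3476)*(1834 + (p(s) + 4*(-1))) = (1906 + 3476)*(1834 + (2*1/(5 + 1) + 4*(-1))) = 5382*(1834 + (2*1/6 - 4)) = 5382*(1834 + (2*1*(⅙) - 4)) = 5382*(1834 + (⅓ - 4)) = 5382*(1834 - 11/3) = 5382*(5491/3) = 9850854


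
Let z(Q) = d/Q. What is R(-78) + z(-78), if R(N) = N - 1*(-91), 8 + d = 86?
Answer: 12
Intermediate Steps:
d = 78 (d = -8 + 86 = 78)
R(N) = 91 + N (R(N) = N + 91 = 91 + N)
z(Q) = 78/Q
R(-78) + z(-78) = (91 - 78) + 78/(-78) = 13 + 78*(-1/78) = 13 - 1 = 12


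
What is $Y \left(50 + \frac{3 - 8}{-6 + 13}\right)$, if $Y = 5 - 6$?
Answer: $- \frac{345}{7} \approx -49.286$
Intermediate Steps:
$Y = -1$
$Y \left(50 + \frac{3 - 8}{-6 + 13}\right) = - (50 + \frac{3 - 8}{-6 + 13}) = - (50 - \frac{5}{7}) = \left(-1\right) \frac{345}{7} = - \frac{345}{7}$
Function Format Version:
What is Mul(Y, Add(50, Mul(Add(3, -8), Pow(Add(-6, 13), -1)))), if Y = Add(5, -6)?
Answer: Rational(-345, 7) ≈ -49.286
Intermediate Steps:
Y = -1
Mul(Y, Add(50, Mul(Add(3, -8), Pow(Add(-6, 13), -1)))) = Mul(-1, Add(50, Mul(Add(3, -8), Pow(Add(-6, 13), -1)))) = Mul(-1, Add(50, Mul(-5, Pow(7, -1)))) = Mul(-1, Add(50, Mul(-5, Rational(1, 7)))) = Mul(-1, Add(50, Rational(-5, 7))) = Mul(-1, Rational(345, 7)) = Rational(-345, 7)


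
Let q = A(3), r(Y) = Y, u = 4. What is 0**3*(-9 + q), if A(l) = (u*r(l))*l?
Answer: 0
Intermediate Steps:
A(l) = 4*l**2 (A(l) = (4*l)*l = 4*l**2)
q = 36 (q = 4*3**2 = 4*9 = 36)
0**3*(-9 + q) = 0**3*(-9 + 36) = 0*27 = 0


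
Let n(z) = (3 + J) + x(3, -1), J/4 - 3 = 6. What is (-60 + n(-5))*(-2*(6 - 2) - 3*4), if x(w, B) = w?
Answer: 360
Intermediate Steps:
J = 36 (J = 12 + 4*6 = 12 + 24 = 36)
n(z) = 42 (n(z) = (3 + 36) + 3 = 39 + 3 = 42)
(-60 + n(-5))*(-2*(6 - 2) - 3*4) = (-60 + 42)*(-2*(6 - 2) - 3*4) = -18*(-2*4 - 12) = -18*(-8 - 12) = -18*(-20) = 360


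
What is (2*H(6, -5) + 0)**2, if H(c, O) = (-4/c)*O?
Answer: 400/9 ≈ 44.444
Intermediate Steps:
H(c, O) = -4*O/c
(2*H(6, -5) + 0)**2 = (2*(-4*(-5)/6) + 0)**2 = (2*(-4*(-5)*1/6) + 0)**2 = (2*(10/3) + 0)**2 = (20/3 + 0)**2 = (20/3)**2 = 400/9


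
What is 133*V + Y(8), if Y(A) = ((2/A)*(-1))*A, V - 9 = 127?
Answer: 18086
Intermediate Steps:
V = 136 (V = 9 + 127 = 136)
Y(A) = -2 (Y(A) = (-2/A)*A = -2)
133*V + Y(8) = 133*136 - 2 = 18088 - 2 = 18086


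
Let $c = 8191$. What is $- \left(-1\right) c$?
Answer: $8191$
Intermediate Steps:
$- \left(-1\right) c = - \left(-1\right) 8191 = \left(-1\right) \left(-8191\right) = 8191$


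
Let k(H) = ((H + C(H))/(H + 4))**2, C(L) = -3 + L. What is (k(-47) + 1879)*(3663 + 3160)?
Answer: 23769148640/1849 ≈ 1.2855e+7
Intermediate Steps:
k(H) = (-3 + 2*H)**2/(4 + H)**2 (k(H) = ((H + (-3 + H))/(H + 4))**2 = ((-3 + 2*H)/(4 + H))**2 = (-3 + 2*H)**2/(4 + H)**2)
(k(-47) + 1879)*(3663 + 3160) = ((-3 + 2*(-47))**2/(4 - 47)**2 + 1879)*(3663 + 3160) = ((-3 - 94)**2/(-43)**2 + 1879)*6823 = ((-97)**2*(1/1849) + 1879)*6823 = (9409*(1/1849) + 1879)*6823 = (9409/1849 + 1879)*6823 = (3483680/1849)*6823 = 23769148640/1849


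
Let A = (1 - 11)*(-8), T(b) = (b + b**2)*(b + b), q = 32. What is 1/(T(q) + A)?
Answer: 1/67664 ≈ 1.4779e-5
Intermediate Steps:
T(b) = 2*b*(b + b**2) (T(b) = (b + b**2)*(2*b) = 2*b*(b + b**2))
A = 80 (A = -10*(-8) = 80)
1/(T(q) + A) = 1/(2*32**2*(1 + 32) + 80) = 1/(2*1024*33 + 80) = 1/(67584 + 80) = 1/67664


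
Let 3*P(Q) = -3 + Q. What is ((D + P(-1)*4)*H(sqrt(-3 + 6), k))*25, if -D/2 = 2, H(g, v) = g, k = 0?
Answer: -700*sqrt(3)/3 ≈ -404.15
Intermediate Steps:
D = -4 (D = -2*2 = -4)
P(Q) = -1 + Q/3 (P(Q) = (-3 + Q)/3 = -1 + Q/3)
((D + P(-1)*4)*H(sqrt(-3 + 6), k))*25 = ((-4 + (-1 + (1/3)*(-1))*4)*sqrt(-3 + 6))*25 = ((-4 + (-1 - 1/3)*4)*sqrt(3))*25 = ((-4 - 4/3*4)*sqrt(3))*25 = ((-4 - 16/3)*sqrt(3))*25 = -28*sqrt(3)/3*25 = -700*sqrt(3)/3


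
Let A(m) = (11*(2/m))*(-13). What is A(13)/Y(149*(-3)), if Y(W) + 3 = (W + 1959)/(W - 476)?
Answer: 20306/4281 ≈ 4.7433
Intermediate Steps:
Y(W) = -3 + (1959 + W)/(-476 + W) (Y(W) = -3 + (W + 1959)/(W - 476) = -3 + (1959 + W)/(-476 + W))
A(m) = -286/m (A(m) = (22/m)*(-13) = -286/m)
A(13)/Y(149*(-3)) = (-286/13)/(((3387 - 298*(-3))/(-476 + 149*(-3)))) = (-286*1/13)/(((3387 - 2*(-447))/(-476 - 447))) = -22*(-923/(3387 + 894)) = -22/((-1/923*4281)) = -22/(-4281/923) = -22*(-923/4281) = 20306/4281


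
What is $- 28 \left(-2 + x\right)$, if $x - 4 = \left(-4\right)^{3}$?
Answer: $1736$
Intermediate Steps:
$x = -60$ ($x = 4 + \left(-4\right)^{3} = 4 - 64 = -60$)
$- 28 \left(-2 + x\right) = - 28 \left(-2 - 60\right) = \left(-28\right) \left(-62\right) = 1736$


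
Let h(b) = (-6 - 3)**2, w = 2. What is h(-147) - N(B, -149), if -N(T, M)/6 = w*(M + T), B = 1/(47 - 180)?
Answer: -227043/133 ≈ -1707.1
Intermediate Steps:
B = -1/133 (B = 1/(-133) = -1/133 ≈ -0.0075188)
h(b) = 81 (h(b) = (-9)**2 = 81)
N(T, M) = -12*M - 12*T (N(T, M) = -12*(M + T) = -6*(2*M + 2*T) = -12*M - 12*T)
h(-147) - N(B, -149) = 81 - (-12*(-149) - 12*(-1/133)) = 81 - (1788 + 12/133) = 81 - 1*237816/133 = 81 - 237816/133 = -227043/133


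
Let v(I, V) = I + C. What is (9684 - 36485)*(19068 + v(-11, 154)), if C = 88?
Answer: -513105145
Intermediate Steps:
v(I, V) = 88 + I (v(I, V) = I + 88 = 88 + I)
(9684 - 36485)*(19068 + v(-11, 154)) = (9684 - 36485)*(19068 + (88 - 11)) = -26801*(19068 + 77) = -26801*19145 = -513105145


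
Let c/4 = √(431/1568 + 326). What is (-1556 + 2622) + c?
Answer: 1066 + √1023198/14 ≈ 1138.3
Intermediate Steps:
c = √1023198/14 (c = 4*√(431/1568 + 326) = 4*√(511599/1568) = 4*(√1023198/56) = √1023198/14 ≈ 72.252)
(-1556 + 2622) + c = (-1556 + 2622) + √1023198/14 = 1066 + √1023198/14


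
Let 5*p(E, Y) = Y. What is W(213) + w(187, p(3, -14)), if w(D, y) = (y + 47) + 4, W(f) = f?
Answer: 1306/5 ≈ 261.20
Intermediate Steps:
p(E, Y) = Y/5
w(D, y) = 51 + y (w(D, y) = (47 + y) + 4 = 51 + y)
W(213) + w(187, p(3, -14)) = 213 + (51 + (⅕)*(-14)) = 213 + (51 - 14/5) = 213 + 241/5 = 1306/5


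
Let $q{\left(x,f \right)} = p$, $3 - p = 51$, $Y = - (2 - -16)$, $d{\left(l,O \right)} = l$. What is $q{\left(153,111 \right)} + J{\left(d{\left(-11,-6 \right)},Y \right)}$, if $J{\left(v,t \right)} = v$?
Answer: $-59$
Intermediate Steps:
$Y = -18$ ($Y = - (2 + 16) = \left(-1\right) 18 = -18$)
$p = -48$ ($p = 3 - 51 = -48$)
$q{\left(x,f \right)} = -48$
$q{\left(153,111 \right)} + J{\left(d{\left(-11,-6 \right)},Y \right)} = -48 - 11 = -59$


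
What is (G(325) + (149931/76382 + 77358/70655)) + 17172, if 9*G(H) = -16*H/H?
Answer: 834122213293769/48570931890 ≈ 17173.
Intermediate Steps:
G(H) = -16/9 (G(H) = (-16*H/H)/9 = (-16*1)/9 = (1/9)*(-16) = -16/9)
(G(325) + (149931/76382 + 77358/70655)) + 17172 = (-16/9 + (149931/76382 + 77358/70655)) + 17172 = (-16/9 + 16502133561/5396770210) + 17172 = 62170878689/48570931890 + 17172 = 834122213293769/48570931890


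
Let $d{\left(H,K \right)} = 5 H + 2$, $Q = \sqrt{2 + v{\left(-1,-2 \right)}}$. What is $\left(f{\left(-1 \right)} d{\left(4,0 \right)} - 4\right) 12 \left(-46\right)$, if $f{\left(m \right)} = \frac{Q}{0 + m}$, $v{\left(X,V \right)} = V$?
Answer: $2208$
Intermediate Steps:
$Q = 0$ ($Q = \sqrt{2 - 2} = \sqrt{0} = 0$)
$d{\left(H,K \right)} = 2 + 5 H$
$f{\left(m \right)} = 0$ ($f{\left(m \right)} = \frac{0}{0 + m} = \frac{0}{m} = 0$)
$\left(f{\left(-1 \right)} d{\left(4,0 \right)} - 4\right) 12 \left(-46\right) = \left(0 \left(2 + 5 \cdot 4\right) - 4\right) 12 \left(-46\right) = \left(0 \left(2 + 20\right) - 4\right) 12 \left(-46\right) = \left(0 \cdot 22 - 4\right) 12 \left(-46\right) = \left(0 - 4\right) 12 \left(-46\right) = \left(-4\right) 12 \left(-46\right) = \left(-48\right) \left(-46\right) = 2208$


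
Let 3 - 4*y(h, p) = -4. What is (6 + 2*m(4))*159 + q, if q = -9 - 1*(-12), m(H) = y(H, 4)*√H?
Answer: 2070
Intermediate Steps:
y(h, p) = 7/4 (y(h, p) = ¾ - ¼*(-4) = ¾ + 1 = 7/4)
m(H) = 7*√H/4
q = 3 (q = -9 + 12 = 3)
(6 + 2*m(4))*159 + q = (6 + 2*(7*√4/4))*159 + 3 = (6 + 2*((7/4)*2))*159 + 3 = (6 + 2*(7/2))*159 + 3 = (6 + 7)*159 + 3 = 13*159 + 3 = 2067 + 3 = 2070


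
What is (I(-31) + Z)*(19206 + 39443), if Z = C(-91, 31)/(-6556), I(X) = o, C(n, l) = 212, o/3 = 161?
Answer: 46425610016/1639 ≈ 2.8326e+7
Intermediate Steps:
o = 483 (o = 3*161 = 483)
I(X) = 483
Z = -53/1639 (Z = 212/(-6556) = 212*(-1/6556) = -53/1639 ≈ -0.032337)
(I(-31) + Z)*(19206 + 39443) = (483 - 53/1639)*(19206 + 39443) = (791584/1639)*58649 = 46425610016/1639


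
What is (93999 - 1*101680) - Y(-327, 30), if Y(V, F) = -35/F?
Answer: -46079/6 ≈ -7679.8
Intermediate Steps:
(93999 - 1*101680) - Y(-327, 30) = (93999 - 1*101680) - (-35)/30 = (93999 - 101680) - (-35)/30 = -7681 - 1*(-7/6) = -7681 + 7/6 = -46079/6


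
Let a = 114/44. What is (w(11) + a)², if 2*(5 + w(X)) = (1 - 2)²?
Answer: 441/121 ≈ 3.6446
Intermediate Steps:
w(X) = -9/2 (w(X) = -5 + (1 - 2)²/2 = -5 + (½)*(-1)² = -5 + (½)*1 = -5 + ½ = -9/2)
a = 57/22 (a = 114*(1/44) = 57/22 ≈ 2.5909)
(w(11) + a)² = (-9/2 + 57/22)² = (-21/11)² = 441/121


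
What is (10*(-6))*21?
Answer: -1260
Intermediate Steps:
(10*(-6))*21 = -60*21 = -1260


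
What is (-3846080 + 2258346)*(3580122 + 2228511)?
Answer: -9222564107622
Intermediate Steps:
(-3846080 + 2258346)*(3580122 + 2228511) = -1587734*5808633 = -9222564107622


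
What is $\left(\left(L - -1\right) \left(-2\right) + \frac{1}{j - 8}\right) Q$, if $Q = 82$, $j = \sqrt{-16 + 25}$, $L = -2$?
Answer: $\frac{738}{5} \approx 147.6$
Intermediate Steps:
$j = 3$ ($j = \sqrt{9} = 3$)
$\left(\left(L - -1\right) \left(-2\right) + \frac{1}{j - 8}\right) Q = \left(\left(-2 - -1\right) \left(-2\right) + \frac{1}{3 - 8}\right) 82 = \left(\left(-2 + 1\right) \left(-2\right) + \frac{1}{3 - 8}\right) 82 = \left(\left(-1\right) \left(-2\right) + \frac{1}{-5}\right) 82 = \left(2 - \frac{1}{5}\right) 82 = \frac{9}{5} \cdot 82 = \frac{738}{5}$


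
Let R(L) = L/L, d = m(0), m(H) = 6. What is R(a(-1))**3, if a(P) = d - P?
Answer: 1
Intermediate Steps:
d = 6
a(P) = 6 - P
R(L) = 1
R(a(-1))**3 = 1**3 = 1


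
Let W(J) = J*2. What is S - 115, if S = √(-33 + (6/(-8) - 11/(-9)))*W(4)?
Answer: -115 + 4*I*√1171/3 ≈ -115.0 + 45.627*I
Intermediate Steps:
W(J) = 2*J
S = 4*I*√1171/3 (S = √(-33 + (6/(-8) - 11/(-9)))*(2*4) = √(-33 + (6*(-⅛) - 11*(-⅑)))*8 = √(-33 + (-¾ + 11/9))*8 = √(-33 + 17/36)*8 = √(-1171/36)*8 = (I*√1171/6)*8 = 4*I*√1171/3 ≈ 45.627*I)
S - 115 = 4*I*√1171/3 - 115 = -115 + 4*I*√1171/3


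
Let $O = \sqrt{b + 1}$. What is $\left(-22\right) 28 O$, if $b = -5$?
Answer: $- 1232 i \approx - 1232.0 i$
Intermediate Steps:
$O = 2 i$ ($O = \sqrt{-5 + 1} = \sqrt{-4} = 2 i \approx 2.0 i$)
$\left(-22\right) 28 O = \left(-22\right) 28 \cdot 2 i = - 616 \cdot 2 i = - 1232 i$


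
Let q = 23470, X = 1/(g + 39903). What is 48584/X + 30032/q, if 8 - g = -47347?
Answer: 49748686270936/11735 ≈ 4.2393e+9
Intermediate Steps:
g = 47355 (g = 8 - 1*(-47347) = 8 + 47347 = 47355)
X = 1/87258 (X = 1/(47355 + 39903) = 1/87258 ≈ 1.1460e-5)
48584/X + 30032/q = 48584/(1/87258) + 30032/23470 = 48584*87258 + 30032*(1/23470) = 4239342672 + 15016/11735 = 49748686270936/11735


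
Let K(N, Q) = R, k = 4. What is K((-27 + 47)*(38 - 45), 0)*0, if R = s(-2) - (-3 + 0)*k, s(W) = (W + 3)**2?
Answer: 0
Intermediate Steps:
s(W) = (3 + W)**2
R = 13 (R = (3 - 2)**2 - (-3 + 0)*4 = 1**2 - (-3)*4 = 1 - 1*(-12) = 1 + 12 = 13)
K(N, Q) = 13
K((-27 + 47)*(38 - 45), 0)*0 = 13*0 = 0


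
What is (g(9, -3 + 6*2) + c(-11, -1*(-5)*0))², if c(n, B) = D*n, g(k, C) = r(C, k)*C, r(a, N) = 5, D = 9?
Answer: 2916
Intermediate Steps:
g(k, C) = 5*C
c(n, B) = 9*n
(g(9, -3 + 6*2) + c(-11, -1*(-5)*0))² = (5*(-3 + 6*2) + 9*(-11))² = (5*(-3 + 12) - 99)² = (5*9 - 99)² = (45 - 99)² = (-54)² = 2916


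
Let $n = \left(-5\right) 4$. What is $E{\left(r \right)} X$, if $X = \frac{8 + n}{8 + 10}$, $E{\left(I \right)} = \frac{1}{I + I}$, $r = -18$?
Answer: $\frac{1}{54} \approx 0.018519$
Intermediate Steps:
$n = -20$
$E{\left(I \right)} = \frac{1}{2 I}$
$X = - \frac{2}{3}$ ($X = \frac{8 - 20}{8 + 10} = - \frac{12}{18} = \left(-12\right) \frac{1}{18} = - \frac{2}{3} \approx -0.66667$)
$E{\left(r \right)} X = \frac{1}{2 \left(-18\right)} \left(- \frac{2}{3}\right) = \frac{1}{2} \left(- \frac{1}{18}\right) \left(- \frac{2}{3}\right) = \left(- \frac{1}{36}\right) \left(- \frac{2}{3}\right) = \frac{1}{54}$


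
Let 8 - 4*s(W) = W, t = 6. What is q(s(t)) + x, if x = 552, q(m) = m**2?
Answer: 2209/4 ≈ 552.25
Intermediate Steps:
s(W) = 2 - W/4
q(s(t)) + x = (2 - 1/4*6)**2 + 552 = (2 - 3/2)**2 + 552 = (1/2)**2 + 552 = 1/4 + 552 = 2209/4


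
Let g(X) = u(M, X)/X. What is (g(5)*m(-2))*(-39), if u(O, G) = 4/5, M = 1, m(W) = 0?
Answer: 0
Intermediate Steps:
u(O, G) = ⅘ (u(O, G) = 4*(⅕) = ⅘)
g(X) = 4/(5*X)
(g(5)*m(-2))*(-39) = (((⅘)/5)*0)*(-39) = (((⅘)*(⅕))*0)*(-39) = ((4/25)*0)*(-39) = 0*(-39) = 0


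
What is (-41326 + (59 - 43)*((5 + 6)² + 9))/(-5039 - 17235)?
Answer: 19623/11137 ≈ 1.7620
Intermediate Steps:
(-41326 + (59 - 43)*((5 + 6)² + 9))/(-5039 - 17235) = (-41326 + 16*(11² + 9))/(-22274) = (-41326 + 16*(121 + 9))*(-1/22274) = (-41326 + 16*130)*(-1/22274) = (-41326 + 2080)*(-1/22274) = -39246*(-1/22274) = 19623/11137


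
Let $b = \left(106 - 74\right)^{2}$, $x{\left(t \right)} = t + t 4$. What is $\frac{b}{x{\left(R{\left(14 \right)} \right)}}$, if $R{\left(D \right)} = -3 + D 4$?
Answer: $\frac{1024}{265} \approx 3.8642$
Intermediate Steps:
$R{\left(D \right)} = -3 + 4 D$
$x{\left(t \right)} = 5 t$ ($x{\left(t \right)} = t + 4 t = 5 t$)
$b = 1024$ ($b = 32^{2} = 1024$)
$\frac{b}{x{\left(R{\left(14 \right)} \right)}} = \frac{1024}{5 \left(-3 + 4 \cdot 14\right)} = \frac{1024}{5 \left(-3 + 56\right)} = \frac{1024}{5 \cdot 53} = \frac{1024}{265}$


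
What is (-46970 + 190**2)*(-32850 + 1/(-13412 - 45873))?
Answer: 4233891633674/11857 ≈ 3.5708e+8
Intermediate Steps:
(-46970 + 190**2)*(-32850 + 1/(-13412 - 45873)) = (-46970 + 36100)*(-32850 + 1/(-59285)) = -10870*(-32850 - 1/59285) = -10870*(-1947512251/59285) = 4233891633674/11857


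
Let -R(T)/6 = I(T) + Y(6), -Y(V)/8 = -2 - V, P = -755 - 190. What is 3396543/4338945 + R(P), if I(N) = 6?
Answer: -606320119/1446315 ≈ -419.22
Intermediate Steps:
P = -945
Y(V) = 16 + 8*V (Y(V) = -8*(-2 - V) = 16 + 8*V)
R(T) = -420 (R(T) = -6*(6 + (16 + 8*6)) = -6*(6 + (16 + 48)) = -6*(6 + 64) = -6*70 = -420)
3396543/4338945 + R(P) = 3396543/4338945 - 420 = 3396543*(1/4338945) - 420 = 1132181/1446315 - 420 = -606320119/1446315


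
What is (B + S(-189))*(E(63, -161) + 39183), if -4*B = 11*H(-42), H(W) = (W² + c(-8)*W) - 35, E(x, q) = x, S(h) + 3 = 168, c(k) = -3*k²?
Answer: -2100897249/2 ≈ -1.0504e+9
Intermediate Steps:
S(h) = 165 (S(h) = -3 + 168 = 165)
H(W) = -35 + W² - 192*W (H(W) = (W² + (-3*(-8)²)*W) - 35 = (W² + (-3*64)*W) - 35 = (W² - 192*W) - 35 = -35 + W² - 192*W)
B = -107723/4 (B = -11*(-35 + (-42)² - 192*(-42))/4 = -11*(-35 + 1764 + 8064)/4 = -11*9793/4 = -¼*107723 = -107723/4 ≈ -26931.)
(B + S(-189))*(E(63, -161) + 39183) = (-107723/4 + 165)*(63 + 39183) = -107063/4*39246 = -2100897249/2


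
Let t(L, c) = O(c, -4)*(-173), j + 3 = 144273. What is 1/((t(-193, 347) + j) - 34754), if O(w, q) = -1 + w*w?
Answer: -1/20721068 ≈ -4.8260e-8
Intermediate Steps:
j = 144270 (j = -3 + 144273 = 144270)
O(w, q) = -1 + w**2
t(L, c) = 173 - 173*c**2 (t(L, c) = (-1 + c**2)*(-173) = 173 - 173*c**2)
1/((t(-193, 347) + j) - 34754) = 1/(((173 - 173*347**2) + 144270) - 34754) = 1/(((173 - 173*120409) + 144270) - 34754) = 1/(((173 - 20830757) + 144270) - 34754) = 1/((-20830584 + 144270) - 34754) = 1/(-20686314 - 34754) = 1/(-20721068) = -1/20721068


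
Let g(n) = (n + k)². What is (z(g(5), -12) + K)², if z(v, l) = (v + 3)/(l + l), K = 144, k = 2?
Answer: 724201/36 ≈ 20117.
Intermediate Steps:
g(n) = (2 + n)² (g(n) = (n + 2)² = (2 + n)²)
z(v, l) = (3 + v)/(2*l) (z(v, l) = (3 + v)/((2*l)) = (3 + v)*(1/(2*l)) = (3 + v)/(2*l))
(z(g(5), -12) + K)² = ((½)*(3 + (2 + 5)²)/(-12) + 144)² = ((½)*(-1/12)*(3 + 7²) + 144)² = ((½)*(-1/12)*(3 + 49) + 144)² = ((½)*(-1/12)*52 + 144)² = (-13/6 + 144)² = (851/6)² = 724201/36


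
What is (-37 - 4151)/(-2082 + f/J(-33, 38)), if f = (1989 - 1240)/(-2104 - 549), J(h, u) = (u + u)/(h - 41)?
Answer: 60315576/29981005 ≈ 2.0118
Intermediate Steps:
J(h, u) = 2*u/(-41 + h) (J(h, u) = (2*u)/(-41 + h) = 2*u/(-41 + h))
f = -107/379 (f = 749/(-2653) = 749*(-1/2653) = -107/379 ≈ -0.28232)
(-37 - 4151)/(-2082 + f/J(-33, 38)) = (-37 - 4151)/(-2082 - 107/(379*(2*38/(-41 - 33)))) = -4188/(-2082 - 107/(379*(2*38/(-74)))) = -4188/(-2082 - 107/(379*(2*38*(-1/74)))) = -4188/(-2082 - 107/(379*(-38/37))) = -4188/(-2082 - 107/379*(-37/38)) = -4188/(-2082 + 3959/14402) = -4188/(-29981005/14402) = -4188*(-14402/29981005) = 60315576/29981005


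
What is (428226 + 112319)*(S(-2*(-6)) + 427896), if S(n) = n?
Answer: 231303529860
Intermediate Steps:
(428226 + 112319)*(S(-2*(-6)) + 427896) = (428226 + 112319)*(-2*(-6) + 427896) = 540545*(12 + 427896) = 540545*427908 = 231303529860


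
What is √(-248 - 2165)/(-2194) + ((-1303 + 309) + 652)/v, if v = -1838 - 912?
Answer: 171/1375 - I*√2413/2194 ≈ 0.12436 - 0.022389*I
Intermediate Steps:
v = -2750
√(-248 - 2165)/(-2194) + ((-1303 + 309) + 652)/v = √(-248 - 2165)/(-2194) + ((-1303 + 309) + 652)/(-2750) = √(-2413)*(-1/2194) + (-994 + 652)*(-1/2750) = (I*√2413)*(-1/2194) - 342*(-1/2750) = -I*√2413/2194 + 171/1375 = 171/1375 - I*√2413/2194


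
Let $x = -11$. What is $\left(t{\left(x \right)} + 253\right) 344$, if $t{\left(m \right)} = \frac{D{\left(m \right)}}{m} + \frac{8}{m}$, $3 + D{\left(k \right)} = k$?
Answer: $\frac{959416}{11} \approx 87220.0$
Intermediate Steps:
$D{\left(k \right)} = -3 + k$
$t{\left(m \right)} = \frac{8}{m} + \frac{-3 + m}{m}$ ($t{\left(m \right)} = \frac{-3 + m}{m} + \frac{8}{m} = \frac{8}{m} + \frac{-3 + m}{m}$)
$\left(t{\left(x \right)} + 253\right) 344 = \left(\frac{5 - 11}{-11} + 253\right) 344 = \left(\left(- \frac{1}{11}\right) \left(-6\right) + 253\right) 344 = \left(\frac{6}{11} + 253\right) 344 = \frac{2789}{11} \cdot 344 = \frac{959416}{11}$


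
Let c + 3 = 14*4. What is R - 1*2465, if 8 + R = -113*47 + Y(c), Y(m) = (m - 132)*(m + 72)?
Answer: -17659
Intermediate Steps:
c = 53 (c = -3 + 14*4 = -3 + 56 = 53)
Y(m) = (-132 + m)*(72 + m)
R = -15194 (R = -8 + (-113*47 + (-9504 + 53² - 60*53)) = -8 + (-5311 + (-9504 + 2809 - 3180)) = -8 + (-5311 - 9875) = -8 - 15186 = -15194)
R - 1*2465 = -15194 - 1*2465 = -15194 - 2465 = -17659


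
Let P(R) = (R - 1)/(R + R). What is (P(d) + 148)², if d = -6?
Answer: 3179089/144 ≈ 22077.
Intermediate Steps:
P(R) = (-1 + R)/(2*R) (P(R) = (-1 + R)/((2*R)) = (-1 + R)*(1/(2*R)) = (-1 + R)/(2*R))
(P(d) + 148)² = ((½)*(-1 - 6)/(-6) + 148)² = ((½)*(-⅙)*(-7) + 148)² = (7/12 + 148)² = (1783/12)² = 3179089/144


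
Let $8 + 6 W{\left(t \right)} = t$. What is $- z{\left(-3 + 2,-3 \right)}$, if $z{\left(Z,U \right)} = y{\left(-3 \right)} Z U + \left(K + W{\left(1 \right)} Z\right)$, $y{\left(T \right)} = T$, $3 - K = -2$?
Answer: $\frac{17}{6} \approx 2.8333$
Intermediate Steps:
$K = 5$ ($K = 3 - -2 = 3 + 2 = 5$)
$W{\left(t \right)} = - \frac{4}{3} + \frac{t}{6}$
$z{\left(Z,U \right)} = 5 - \frac{7 Z}{6} - 3 U Z$ ($z{\left(Z,U \right)} = - 3 Z U + \left(5 + \left(- \frac{4}{3} + \frac{1}{6} \cdot 1\right) Z\right) = - 3 U Z + \left(5 + \left(- \frac{4}{3} + \frac{1}{6}\right) Z\right) = - 3 U Z - \left(-5 + \frac{7 Z}{6}\right) = 5 - \frac{7 Z}{6} - 3 U Z$)
$- z{\left(-3 + 2,-3 \right)} = - (5 - \frac{7 \left(-3 + 2\right)}{6} - - 9 \left(-3 + 2\right)) = - (5 - - \frac{7}{6} - \left(-9\right) \left(-1\right)) = - (5 + \frac{7}{6} - 9) = \left(-1\right) \left(- \frac{17}{6}\right) = \frac{17}{6}$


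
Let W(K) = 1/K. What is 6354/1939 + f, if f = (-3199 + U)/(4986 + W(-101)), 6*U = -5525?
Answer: 14357730299/5858707890 ≈ 2.4507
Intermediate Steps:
U = -5525/6 (U = (⅙)*(-5525) = -5525/6 ≈ -920.83)
f = -2496619/3021510 (f = (-3199 - 5525/6)/(4986 + 1/(-101)) = -24719/(6*(4986 - 1/101)) = -24719/(6*503585/101) = -24719/6*101/503585 = -2496619/3021510 ≈ -0.82628)
6354/1939 + f = 6354/1939 - 2496619/3021510 = 14357730299/5858707890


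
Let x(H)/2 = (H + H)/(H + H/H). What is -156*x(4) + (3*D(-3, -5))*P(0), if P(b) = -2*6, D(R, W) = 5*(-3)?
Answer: 204/5 ≈ 40.800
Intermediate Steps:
D(R, W) = -15
P(b) = -12
x(H) = 4*H/(1 + H) (x(H) = 2*((H + H)/(H + H/H)) = 2*((2*H)/(H + 1)) = 2*((2*H)/(1 + H)) = 2*(2*H/(1 + H)) = 4*H/(1 + H))
-156*x(4) + (3*D(-3, -5))*P(0) = -624*4/(1 + 4) + (3*(-15))*(-12) = -624*4/5 - 45*(-12) = -624*4/5 + 540 = -156*16/5 + 540 = -2496/5 + 540 = 204/5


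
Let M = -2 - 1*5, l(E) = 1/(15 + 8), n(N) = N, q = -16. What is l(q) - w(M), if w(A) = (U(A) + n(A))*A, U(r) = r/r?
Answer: -965/23 ≈ -41.957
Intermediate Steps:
U(r) = 1
l(E) = 1/23
M = -7 (M = -2 - 5 = -7)
w(A) = A*(1 + A) (w(A) = (1 + A)*A = A*(1 + A))
l(q) - w(M) = 1/23 - (-7)*(1 - 7) = 1/23 - (-7)*(-6) = 1/23 - 1*42 = 1/23 - 42 = -965/23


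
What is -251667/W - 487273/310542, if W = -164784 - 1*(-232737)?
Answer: -37088278561/7034086842 ≈ -5.2727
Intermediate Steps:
W = 67953 (W = -164784 + 232737 = 67953)
-251667/W - 487273/310542 = -251667/67953 - 487273/310542 = -251667*1/67953 - 487273*1/310542 = -83889/22651 - 487273/310542 = -37088278561/7034086842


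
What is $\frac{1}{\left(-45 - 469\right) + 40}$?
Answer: $- \frac{1}{474} \approx -0.0021097$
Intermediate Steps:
$\frac{1}{\left(-45 - 469\right) + 40} = \frac{1}{-514 + 40} = \frac{1}{-474} = - \frac{1}{474}$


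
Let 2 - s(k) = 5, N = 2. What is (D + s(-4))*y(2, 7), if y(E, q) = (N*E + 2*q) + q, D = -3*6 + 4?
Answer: -425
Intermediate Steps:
s(k) = -3 (s(k) = 2 - 1*5 = 2 - 5 = -3)
D = -14 (D = -18 + 4 = -14)
y(E, q) = 2*E + 3*q (y(E, q) = (2*E + 2*q) + q = 2*E + 3*q)
(D + s(-4))*y(2, 7) = (-14 - 3)*(2*2 + 3*7) = -17*(4 + 21) = -17*25 = -425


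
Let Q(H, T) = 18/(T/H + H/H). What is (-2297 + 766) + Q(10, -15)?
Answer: -1567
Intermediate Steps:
Q(H, T) = 18/(1 + T/H) (Q(H, T) = 18/(T/H + 1) = 18/(1 + T/H))
(-2297 + 766) + Q(10, -15) = (-2297 + 766) + 18*10/(10 - 15) = -1531 + 18*10/(-5) = -1531 + 18*10*(-⅕) = -1531 - 36 = -1567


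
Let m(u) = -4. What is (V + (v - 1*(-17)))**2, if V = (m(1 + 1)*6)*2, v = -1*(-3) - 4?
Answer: 1024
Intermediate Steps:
v = -1 (v = 3 - 4 = -1)
V = -48 (V = -4*6*2 = -24*2 = -48)
(V + (v - 1*(-17)))**2 = (-48 + (-1 - 1*(-17)))**2 = (-48 + (-1 + 17))**2 = (-48 + 16)**2 = (-32)**2 = 1024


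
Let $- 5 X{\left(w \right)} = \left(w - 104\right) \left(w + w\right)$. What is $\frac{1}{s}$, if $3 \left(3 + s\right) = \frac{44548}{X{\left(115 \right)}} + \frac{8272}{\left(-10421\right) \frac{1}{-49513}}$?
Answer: $\frac{2636513}{34455250879} \approx 7.652 \cdot 10^{-5}$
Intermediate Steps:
$X{\left(w \right)} = - \frac{2 w \left(-104 + w\right)}{5}$ ($X{\left(w \right)} = - \frac{\left(w - 104\right) \left(w + w\right)}{5} = - \frac{\left(-104 + w\right) 2 w}{5} = - \frac{2 w \left(-104 + w\right)}{5}$)
$s = \frac{34455250879}{2636513}$ ($s = -3 + \frac{\frac{44548}{\frac{2}{5} \cdot 115 \left(104 - 115\right)} + \frac{8272}{\left(-10421\right) \frac{1}{-49513}}}{3} = -3 + \frac{\frac{44548}{\frac{2}{5} \cdot 115 \left(104 - 115\right)} + \frac{8272}{\left(-10421\right) \left(- \frac{1}{49513}\right)}}{3} = -3 + \frac{\frac{44548}{\frac{2}{5} \cdot 115 \left(-11\right)} + \frac{8272}{\frac{10421}{49513}}}{3} = -3 + \frac{\frac{44548}{-506} + 8272 \cdot \frac{49513}{10421}}{3} = -3 + \frac{44548 \left(- \frac{1}{506}\right) + \frac{409571536}{10421}}{3} = -3 + \frac{- \frac{22274}{253} + \frac{409571536}{10421}}{3} = -3 + \frac{1}{3} \cdot \frac{103389481254}{2636513} = -3 + \frac{34463160418}{2636513} = \frac{34455250879}{2636513} \approx 13069.0$)
$\frac{1}{s} = \frac{1}{\frac{34455250879}{2636513}} = \frac{2636513}{34455250879}$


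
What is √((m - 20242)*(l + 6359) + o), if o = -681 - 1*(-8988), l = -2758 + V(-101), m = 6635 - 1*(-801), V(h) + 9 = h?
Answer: I*√44697439 ≈ 6685.6*I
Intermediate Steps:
V(h) = -9 + h
m = 7436 (m = 6635 + 801 = 7436)
l = -2868 (l = -2758 + (-9 - 101) = -2758 - 110 = -2868)
o = 8307 (o = -681 + 8988 = 8307)
√((m - 20242)*(l + 6359) + o) = √((7436 - 20242)*(-2868 + 6359) + 8307) = √(-12806*3491 + 8307) = √(-44705746 + 8307) = √(-44697439) = I*√44697439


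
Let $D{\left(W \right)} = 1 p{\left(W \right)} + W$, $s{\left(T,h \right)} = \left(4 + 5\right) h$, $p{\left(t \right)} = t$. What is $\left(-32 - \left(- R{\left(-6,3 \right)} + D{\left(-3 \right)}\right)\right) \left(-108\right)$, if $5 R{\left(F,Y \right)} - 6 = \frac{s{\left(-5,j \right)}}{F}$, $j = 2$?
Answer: $\frac{13716}{5} \approx 2743.2$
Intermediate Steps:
$s{\left(T,h \right)} = 9 h$
$R{\left(F,Y \right)} = \frac{6}{5} + \frac{18}{5 F}$ ($R{\left(F,Y \right)} = \frac{6}{5} + \frac{9 \cdot 2 \frac{1}{F}}{5} = \frac{6}{5} + \frac{18 \frac{1}{F}}{5} = \frac{6}{5} + \frac{18}{5 F}$)
$D{\left(W \right)} = 2 W$ ($D{\left(W \right)} = 1 W + W = W + W = 2 W$)
$\left(-32 - \left(- R{\left(-6,3 \right)} + D{\left(-3 \right)}\right)\right) \left(-108\right) = \left(-32 + \left(\frac{6 \left(3 - 6\right)}{5 \left(-6\right)} - 2 \left(-3\right)\right)\right) \left(-108\right) = \left(-32 + \left(\frac{6}{5} \left(- \frac{1}{6}\right) \left(-3\right) - -6\right)\right) \left(-108\right) = \left(-32 + \left(\frac{3}{5} + 6\right)\right) \left(-108\right) = \left(-32 + \frac{33}{5}\right) \left(-108\right) = \left(- \frac{127}{5}\right) \left(-108\right) = \frac{13716}{5}$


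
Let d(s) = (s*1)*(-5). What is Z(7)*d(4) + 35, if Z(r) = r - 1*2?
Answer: -65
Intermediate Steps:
d(s) = -5*s (d(s) = s*(-5) = -5*s)
Z(r) = -2 + r (Z(r) = r - 2 = -2 + r)
Z(7)*d(4) + 35 = (-2 + 7)*(-5*4) + 35 = 5*(-20) + 35 = -100 + 35 = -65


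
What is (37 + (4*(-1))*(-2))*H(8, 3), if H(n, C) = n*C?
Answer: 1080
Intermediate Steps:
H(n, C) = C*n
(37 + (4*(-1))*(-2))*H(8, 3) = (37 + (4*(-1))*(-2))*(3*8) = (37 - 4*(-2))*24 = (37 + 8)*24 = 45*24 = 1080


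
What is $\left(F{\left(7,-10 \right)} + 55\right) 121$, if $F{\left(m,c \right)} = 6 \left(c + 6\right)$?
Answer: $3751$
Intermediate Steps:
$F{\left(m,c \right)} = 36 + 6 c$ ($F{\left(m,c \right)} = 6 \left(6 + c\right) = 36 + 6 c$)
$\left(F{\left(7,-10 \right)} + 55\right) 121 = \left(\left(36 + 6 \left(-10\right)\right) + 55\right) 121 = \left(\left(36 - 60\right) + 55\right) 121 = \left(-24 + 55\right) 121 = 31 \cdot 121 = 3751$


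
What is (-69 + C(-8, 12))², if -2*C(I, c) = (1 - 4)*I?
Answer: 6561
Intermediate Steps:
C(I, c) = 3*I/2 (C(I, c) = -(1 - 4)*I/2 = -(-3)*I/2 = 3*I/2)
(-69 + C(-8, 12))² = (-69 + (3/2)*(-8))² = (-69 - 12)² = (-81)² = 6561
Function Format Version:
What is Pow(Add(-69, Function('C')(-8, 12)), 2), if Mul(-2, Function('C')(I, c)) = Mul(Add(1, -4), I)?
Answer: 6561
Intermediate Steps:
Function('C')(I, c) = Mul(Rational(3, 2), I) (Function('C')(I, c) = Mul(Rational(-1, 2), Mul(Add(1, -4), I)) = Mul(Rational(-1, 2), Mul(-3, I)) = Mul(Rational(3, 2), I))
Pow(Add(-69, Function('C')(-8, 12)), 2) = Pow(Add(-69, Mul(Rational(3, 2), -8)), 2) = Pow(Add(-69, -12), 2) = Pow(-81, 2) = 6561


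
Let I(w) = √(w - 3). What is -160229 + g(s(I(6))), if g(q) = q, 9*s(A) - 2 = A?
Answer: -1442059/9 + √3/9 ≈ -1.6023e+5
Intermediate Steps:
I(w) = √(-3 + w)
s(A) = 2/9 + A/9
-160229 + g(s(I(6))) = -160229 + (2/9 + √(-3 + 6)/9) = -160229 + (2/9 + √3/9) = -1442059/9 + √3/9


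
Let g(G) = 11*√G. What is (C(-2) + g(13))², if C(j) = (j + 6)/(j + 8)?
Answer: 14161/9 + 44*√13/3 ≈ 1626.3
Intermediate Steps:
C(j) = (6 + j)/(8 + j)
(C(-2) + g(13))² = ((6 - 2)/(8 - 2) + 11*√13)² = (4/6 + 11*√13)² = ((⅙)*4 + 11*√13)² = (⅔ + 11*√13)²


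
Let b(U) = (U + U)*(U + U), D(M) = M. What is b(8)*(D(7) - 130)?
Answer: -31488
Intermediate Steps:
b(U) = 4*U² (b(U) = (2*U)*(2*U) = 4*U²)
b(8)*(D(7) - 130) = (4*8²)*(7 - 130) = (4*64)*(-123) = 256*(-123) = -31488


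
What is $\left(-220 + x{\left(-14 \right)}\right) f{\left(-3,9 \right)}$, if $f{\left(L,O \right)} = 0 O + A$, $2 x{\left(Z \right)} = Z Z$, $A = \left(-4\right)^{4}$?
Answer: $-31232$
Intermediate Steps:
$A = 256$
$x{\left(Z \right)} = \frac{Z^{2}}{2}$ ($x{\left(Z \right)} = \frac{Z Z}{2} = \frac{Z^{2}}{2}$)
$f{\left(L,O \right)} = 256$ ($f{\left(L,O \right)} = 0 O + 256 = 0 + 256 = 256$)
$\left(-220 + x{\left(-14 \right)}\right) f{\left(-3,9 \right)} = \left(-220 + \frac{\left(-14\right)^{2}}{2}\right) 256 = \left(-220 + \frac{1}{2} \cdot 196\right) 256 = \left(-220 + 98\right) 256 = \left(-122\right) 256 = -31232$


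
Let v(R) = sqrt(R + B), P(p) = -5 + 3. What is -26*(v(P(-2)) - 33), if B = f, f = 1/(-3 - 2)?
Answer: 858 - 26*I*sqrt(55)/5 ≈ 858.0 - 38.564*I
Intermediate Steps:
f = -1/5 (f = 1/(-5) = -1/5 ≈ -0.20000)
P(p) = -2
B = -1/5 ≈ -0.20000
v(R) = sqrt(-1/5 + R) (v(R) = sqrt(R - 1/5) = sqrt(-1/5 + R))
-26*(v(P(-2)) - 33) = -26*(sqrt(-5 + 25*(-2))/5 - 33) = -26*(sqrt(-5 - 50)/5 - 33) = -26*(sqrt(-55)/5 - 33) = -26*((I*sqrt(55))/5 - 33) = -26*(I*sqrt(55)/5 - 33) = -26*(-33 + I*sqrt(55)/5) = 858 - 26*I*sqrt(55)/5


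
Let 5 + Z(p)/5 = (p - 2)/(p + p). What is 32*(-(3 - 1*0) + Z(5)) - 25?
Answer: -873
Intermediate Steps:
Z(p) = -25 + 5*(-2 + p)/(2*p) (Z(p) = -25 + 5*((p - 2)/(p + p)) = -25 + 5*((-2 + p)/((2*p))) = -25 + 5*((-2 + p)*(1/(2*p))) = -25 + 5*((-2 + p)/(2*p)) = -25 + 5*(-2 + p)/(2*p))
32*(-(3 - 1*0) + Z(5)) - 25 = 32*(-(3 - 1*0) + (-45/2 - 5/5)) - 25 = 32*(-(3 + 0) + (-45/2 - 5*⅕)) - 25 = 32*(-1*3 + (-45/2 - 1)) - 25 = 32*(-3 - 47/2) - 25 = 32*(-53/2) - 25 = -848 - 25 = -873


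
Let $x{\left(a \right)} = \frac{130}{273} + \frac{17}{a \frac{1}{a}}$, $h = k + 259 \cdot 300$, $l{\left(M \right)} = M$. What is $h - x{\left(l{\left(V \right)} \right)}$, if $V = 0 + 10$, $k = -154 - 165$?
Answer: $\frac{1624634}{21} \approx 77364.0$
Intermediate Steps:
$k = -319$ ($k = -154 - 165 = -319$)
$V = 10$
$h = 77381$ ($h = -319 + 259 \cdot 300 = -319 + 77700 = 77381$)
$x{\left(a \right)} = \frac{367}{21}$ ($x{\left(a \right)} = 130 \cdot \frac{1}{273} + \frac{17}{1} = \frac{10}{21} + 17 \cdot 1 = \frac{10}{21} + 17 = \frac{367}{21}$)
$h - x{\left(l{\left(V \right)} \right)} = 77381 - \frac{367}{21} = \frac{1624634}{21}$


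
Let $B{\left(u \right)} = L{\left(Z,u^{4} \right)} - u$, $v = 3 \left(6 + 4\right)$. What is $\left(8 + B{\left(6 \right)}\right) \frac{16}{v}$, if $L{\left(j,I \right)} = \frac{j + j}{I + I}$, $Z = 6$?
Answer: $\frac{433}{405} \approx 1.0691$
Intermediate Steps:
$L{\left(j,I \right)} = \frac{j}{I}$ ($L{\left(j,I \right)} = \frac{2 j}{2 I} = 2 j \frac{1}{2 I} = \frac{j}{I}$)
$v = 30$ ($v = 3 \cdot 10 = 30$)
$B{\left(u \right)} = - u + \frac{6}{u^{4}}$ ($B{\left(u \right)} = \frac{6}{u^{4}} - u = - u + \frac{6}{u^{4}}$)
$\left(8 + B{\left(6 \right)}\right) \frac{16}{v} = \left(8 + \left(\left(-1\right) 6 + \frac{6}{1296}\right)\right) \frac{16}{30} = \left(8 + \left(-6 + 6 \cdot \frac{1}{1296}\right)\right) 16 \cdot \frac{1}{30} = \left(8 + \left(-6 + \frac{1}{216}\right)\right) \frac{8}{15} = \left(8 - \frac{1295}{216}\right) \frac{8}{15} = \frac{433}{216} \cdot \frac{8}{15} = \frac{433}{405}$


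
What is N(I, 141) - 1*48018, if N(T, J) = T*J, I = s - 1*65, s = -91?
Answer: -70014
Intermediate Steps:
I = -156 (I = -91 - 1*65 = -91 - 65 = -156)
N(T, J) = J*T
N(I, 141) - 1*48018 = 141*(-156) - 1*48018 = -21996 - 48018 = -70014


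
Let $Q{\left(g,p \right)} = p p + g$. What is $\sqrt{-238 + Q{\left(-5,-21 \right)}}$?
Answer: $3 \sqrt{22} \approx 14.071$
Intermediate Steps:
$Q{\left(g,p \right)} = g + p^{2}$ ($Q{\left(g,p \right)} = p^{2} + g = g + p^{2}$)
$\sqrt{-238 + Q{\left(-5,-21 \right)}} = \sqrt{-238 - \left(5 - \left(-21\right)^{2}\right)} = \sqrt{-238 + \left(-5 + 441\right)} = \sqrt{-238 + 436} = \sqrt{198} = 3 \sqrt{22}$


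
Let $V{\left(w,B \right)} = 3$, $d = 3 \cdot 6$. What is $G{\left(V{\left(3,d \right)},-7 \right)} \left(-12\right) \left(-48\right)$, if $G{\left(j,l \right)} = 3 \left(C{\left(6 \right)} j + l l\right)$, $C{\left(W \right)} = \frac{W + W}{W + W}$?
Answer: $89856$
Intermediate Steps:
$d = 18$
$C{\left(W \right)} = 1$ ($C{\left(W \right)} = \frac{2 W}{2 W} = 2 W \frac{1}{2 W} = 1$)
$G{\left(j,l \right)} = 3 j + 3 l^{2}$ ($G{\left(j,l \right)} = 3 \left(1 j + l l\right) = 3 \left(j + l^{2}\right) = 3 j + 3 l^{2}$)
$G{\left(V{\left(3,d \right)},-7 \right)} \left(-12\right) \left(-48\right) = \left(3 \cdot 3 + 3 \left(-7\right)^{2}\right) \left(-12\right) \left(-48\right) = \left(9 + 3 \cdot 49\right) \left(-12\right) \left(-48\right) = \left(9 + 147\right) \left(-12\right) \left(-48\right) = 156 \left(-12\right) \left(-48\right) = \left(-1872\right) \left(-48\right) = 89856$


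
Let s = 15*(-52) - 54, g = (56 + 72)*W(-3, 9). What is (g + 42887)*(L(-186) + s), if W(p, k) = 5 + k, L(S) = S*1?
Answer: -45572580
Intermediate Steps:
L(S) = S
g = 1792 (g = (56 + 72)*(5 + 9) = 128*14 = 1792)
s = -834 (s = -780 - 54 = -834)
(g + 42887)*(L(-186) + s) = (1792 + 42887)*(-186 - 834) = 44679*(-1020) = -45572580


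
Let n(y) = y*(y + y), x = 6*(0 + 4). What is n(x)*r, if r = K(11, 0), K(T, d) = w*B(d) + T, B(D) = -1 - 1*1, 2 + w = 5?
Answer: 5760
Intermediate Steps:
w = 3 (w = -2 + 5 = 3)
B(D) = -2 (B(D) = -1 - 1 = -2)
x = 24 (x = 6*4 = 24)
K(T, d) = -6 + T (K(T, d) = 3*(-2) + T = -6 + T)
n(y) = 2*y**2 (n(y) = y*(2*y) = 2*y**2)
r = 5 (r = -6 + 11 = 5)
n(x)*r = (2*24**2)*5 = (2*576)*5 = 1152*5 = 5760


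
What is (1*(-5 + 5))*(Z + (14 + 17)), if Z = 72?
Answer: 0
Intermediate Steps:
(1*(-5 + 5))*(Z + (14 + 17)) = (1*(-5 + 5))*(72 + (14 + 17)) = (1*0)*(72 + 31) = 0*103 = 0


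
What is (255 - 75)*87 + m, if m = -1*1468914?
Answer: -1453254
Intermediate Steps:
m = -1468914
(255 - 75)*87 + m = (255 - 75)*87 - 1468914 = 180*87 - 1468914 = 15660 - 1468914 = -1453254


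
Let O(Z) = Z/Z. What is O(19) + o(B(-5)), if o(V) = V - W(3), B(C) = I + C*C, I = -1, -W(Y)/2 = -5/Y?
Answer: 65/3 ≈ 21.667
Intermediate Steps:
W(Y) = 10/Y (W(Y) = -(-10)/Y = 10/Y)
B(C) = -1 + C² (B(C) = -1 + C*C = -1 + C²)
O(Z) = 1
o(V) = -10/3 + V (o(V) = V - 10/3 = -10/3 + V)
O(19) + o(B(-5)) = 1 + (-10/3 + (-1 + (-5)²)) = 1 + (-10/3 + (-1 + 25)) = 1 + (-10/3 + 24) = 1 + 62/3 = 65/3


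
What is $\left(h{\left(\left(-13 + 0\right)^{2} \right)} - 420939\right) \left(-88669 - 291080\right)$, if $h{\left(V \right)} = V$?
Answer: $159786986730$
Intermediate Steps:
$\left(h{\left(\left(-13 + 0\right)^{2} \right)} - 420939\right) \left(-88669 - 291080\right) = \left(\left(-13 + 0\right)^{2} - 420939\right) \left(-88669 - 291080\right) = \left(\left(-13\right)^{2} - 420939\right) \left(-379749\right) = \left(169 - 420939\right) \left(-379749\right) = \left(-420770\right) \left(-379749\right) = 159786986730$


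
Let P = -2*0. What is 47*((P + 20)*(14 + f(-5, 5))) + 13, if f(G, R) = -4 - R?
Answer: 4713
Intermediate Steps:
P = 0
47*((P + 20)*(14 + f(-5, 5))) + 13 = 47*((0 + 20)*(14 + (-4 - 1*5))) + 13 = 47*(20*(14 + (-4 - 5))) + 13 = 47*(20*(14 - 9)) + 13 = 47*(20*5) + 13 = 47*100 + 13 = 4700 + 13 = 4713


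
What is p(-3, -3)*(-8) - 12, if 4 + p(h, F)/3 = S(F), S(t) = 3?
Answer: 12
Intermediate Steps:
p(h, F) = -3 (p(h, F) = -12 + 3*3 = -12 + 9 = -3)
p(-3, -3)*(-8) - 12 = -3*(-8) - 12 = 24 - 12 = 12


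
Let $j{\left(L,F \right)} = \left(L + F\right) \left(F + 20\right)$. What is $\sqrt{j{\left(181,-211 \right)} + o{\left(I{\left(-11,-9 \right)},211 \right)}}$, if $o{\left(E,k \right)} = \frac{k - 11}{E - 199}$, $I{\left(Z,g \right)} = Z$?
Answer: $\frac{\sqrt{2526510}}{21} \approx 75.69$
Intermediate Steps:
$j{\left(L,F \right)} = \left(20 + F\right) \left(F + L\right)$ ($j{\left(L,F \right)} = \left(F + L\right) \left(20 + F\right) = \left(20 + F\right) \left(F + L\right)$)
$o{\left(E,k \right)} = \frac{-11 + k}{-199 + E}$
$\sqrt{j{\left(181,-211 \right)} + o{\left(I{\left(-11,-9 \right)},211 \right)}} = \sqrt{\left(\left(-211\right)^{2} + 20 \left(-211\right) + 20 \cdot 181 - 38191\right) + \frac{-11 + 211}{-199 - 11}} = \sqrt{\left(44521 - 4220 + 3620 - 38191\right) + \frac{1}{-210} \cdot 200} = \sqrt{5730 - \frac{20}{21}} = \sqrt{\frac{120310}{21}} = \frac{\sqrt{2526510}}{21}$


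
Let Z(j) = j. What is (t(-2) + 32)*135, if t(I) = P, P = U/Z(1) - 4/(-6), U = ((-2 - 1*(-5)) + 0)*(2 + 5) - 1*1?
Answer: 7110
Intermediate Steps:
U = 20 (U = ((-2 + 5) + 0)*7 - 1 = (3 + 0)*7 - 1 = 3*7 - 1 = 21 - 1 = 20)
P = 62/3 (P = 20/1 - 4/(-6) = 20*1 - 4*(-1/6) = 20 + 2/3 = 62/3 ≈ 20.667)
t(I) = 62/3
(t(-2) + 32)*135 = (62/3 + 32)*135 = (158/3)*135 = 7110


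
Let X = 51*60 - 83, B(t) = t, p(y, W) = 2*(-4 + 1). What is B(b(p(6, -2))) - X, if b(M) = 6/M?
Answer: -2978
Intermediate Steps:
p(y, W) = -6 (p(y, W) = 2*(-3) = -6)
X = 2977 (X = 3060 - 83 = 2977)
B(b(p(6, -2))) - X = 6/(-6) - 1*2977 = 6*(-⅙) - 2977 = -1 - 2977 = -2978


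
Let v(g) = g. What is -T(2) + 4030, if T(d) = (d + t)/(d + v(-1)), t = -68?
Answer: 4096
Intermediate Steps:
T(d) = (-68 + d)/(-1 + d) (T(d) = (d - 68)/(d - 1) = (-68 + d)/(-1 + d))
-T(2) + 4030 = -(-68 + 2)/(-1 + 2) + 4030 = -(-66)/1 + 4030 = -(-66) + 4030 = -1*(-66) + 4030 = 66 + 4030 = 4096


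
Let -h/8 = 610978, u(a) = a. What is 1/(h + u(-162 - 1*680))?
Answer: -1/4888666 ≈ -2.0455e-7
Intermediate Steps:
h = -4887824 (h = -8*610978 = -4887824)
1/(h + u(-162 - 1*680)) = 1/(-4887824 + (-162 - 1*680)) = 1/(-4887824 + (-162 - 680)) = 1/(-4887824 - 842) = 1/(-4888666) = -1/4888666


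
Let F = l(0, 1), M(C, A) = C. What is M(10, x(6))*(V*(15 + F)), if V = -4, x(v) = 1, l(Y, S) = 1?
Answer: -640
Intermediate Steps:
F = 1
M(10, x(6))*(V*(15 + F)) = 10*(-4*(15 + 1)) = 10*(-4*16) = 10*(-64) = -640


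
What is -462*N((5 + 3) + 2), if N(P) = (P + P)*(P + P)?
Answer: -184800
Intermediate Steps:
N(P) = 4*P² (N(P) = (2*P)*(2*P) = 4*P²)
-462*N((5 + 3) + 2) = -1848*((5 + 3) + 2)² = -1848*(8 + 2)² = -1848*10² = -1848*100 = -462*400 = -184800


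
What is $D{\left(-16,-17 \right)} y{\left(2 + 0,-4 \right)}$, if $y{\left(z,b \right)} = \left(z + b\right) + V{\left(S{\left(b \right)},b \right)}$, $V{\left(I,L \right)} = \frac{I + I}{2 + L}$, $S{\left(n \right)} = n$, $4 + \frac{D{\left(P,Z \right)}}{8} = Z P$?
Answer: $4288$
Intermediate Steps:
$D{\left(P,Z \right)} = -32 + 8 P Z$ ($D{\left(P,Z \right)} = -32 + 8 Z P = -32 + 8 P Z$)
$V{\left(I,L \right)} = \frac{2 I}{2 + L}$
$y{\left(z,b \right)} = b + z + \frac{2 b}{2 + b}$ ($y{\left(z,b \right)} = \left(z + b\right) + \frac{2 b}{2 + b} = \left(b + z\right) + \frac{2 b}{2 + b} = b + z + \frac{2 b}{2 + b}$)
$D{\left(-16,-17 \right)} y{\left(2 + 0,-4 \right)} = \left(-32 + 8 \left(-16\right) \left(-17\right)\right) \frac{2 \left(-4\right) + \left(2 - 4\right) \left(-4 + \left(2 + 0\right)\right)}{2 - 4} = \left(-32 + 2176\right) \frac{-8 - 2 \left(-4 + 2\right)}{-2} = 2144 \left(- \frac{-8 - -4}{2}\right) = 2144 \left(- \frac{-8 + 4}{2}\right) = 2144 \left(\left(- \frac{1}{2}\right) \left(-4\right)\right) = 2144 \cdot 2 = 4288$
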